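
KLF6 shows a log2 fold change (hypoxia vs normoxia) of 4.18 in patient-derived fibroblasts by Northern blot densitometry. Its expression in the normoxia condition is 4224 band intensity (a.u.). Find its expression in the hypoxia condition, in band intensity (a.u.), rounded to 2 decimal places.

76564.82

Fold change = 2^(4.18) = 18.1261
hypoxia expression = 4224 × 18.1261 = 76564.82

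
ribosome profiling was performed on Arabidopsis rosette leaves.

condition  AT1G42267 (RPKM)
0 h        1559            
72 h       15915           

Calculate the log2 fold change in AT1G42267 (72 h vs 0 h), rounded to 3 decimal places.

3.352

Fold change = 15915 / 1559 = 10.2085
log2(10.2085) = 3.3517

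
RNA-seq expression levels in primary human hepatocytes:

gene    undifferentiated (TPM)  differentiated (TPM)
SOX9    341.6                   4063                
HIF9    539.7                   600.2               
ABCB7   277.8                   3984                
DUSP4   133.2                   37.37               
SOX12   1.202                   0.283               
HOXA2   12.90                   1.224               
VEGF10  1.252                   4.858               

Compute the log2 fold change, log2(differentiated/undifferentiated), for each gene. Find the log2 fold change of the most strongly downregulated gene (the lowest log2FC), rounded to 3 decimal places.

log2(4063/341.6) = 3.572  (SOX9)
log2(600.2/539.7) = 0.153  (HIF9)
log2(3984/277.8) = 3.842  (ABCB7)
log2(37.37/133.2) = -1.834  (DUSP4)
log2(0.283/1.202) = -2.087  (SOX12)
log2(1.224/12.90) = -3.398  (HOXA2)
log2(4.858/1.252) = 1.956  (VEGF10)
HOXA2 is most strongly downregulated.

-3.398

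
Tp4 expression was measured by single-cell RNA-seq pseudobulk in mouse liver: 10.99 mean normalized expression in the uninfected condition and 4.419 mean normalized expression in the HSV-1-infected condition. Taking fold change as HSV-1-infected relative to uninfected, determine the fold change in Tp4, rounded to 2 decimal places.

Fold change = 4.419 / 10.99 = 0.402
Tp4 is downregulated.

0.40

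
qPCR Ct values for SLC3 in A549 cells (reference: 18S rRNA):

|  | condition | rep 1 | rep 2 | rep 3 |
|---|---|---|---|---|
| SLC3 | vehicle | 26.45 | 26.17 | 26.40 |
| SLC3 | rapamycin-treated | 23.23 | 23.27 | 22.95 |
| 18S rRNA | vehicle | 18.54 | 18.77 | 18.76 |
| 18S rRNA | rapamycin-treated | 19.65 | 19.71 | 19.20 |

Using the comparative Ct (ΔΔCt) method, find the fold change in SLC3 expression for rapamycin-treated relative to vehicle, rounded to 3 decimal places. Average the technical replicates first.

Mean Ct: SLC3 vehicle 26.340; SLC3 rapamycin-treated 23.150; 18S rRNA vehicle 18.690; 18S rRNA rapamycin-treated 19.520
ΔCt(vehicle) = 26.340 − 18.690 = 7.650
ΔCt(rapamycin-treated) = 23.150 − 19.520 = 3.630
ΔΔCt = 3.630 − 7.650 = -4.020
Fold change = 2^(−(-4.020)) = 2^4.020 = 16.2234

16.223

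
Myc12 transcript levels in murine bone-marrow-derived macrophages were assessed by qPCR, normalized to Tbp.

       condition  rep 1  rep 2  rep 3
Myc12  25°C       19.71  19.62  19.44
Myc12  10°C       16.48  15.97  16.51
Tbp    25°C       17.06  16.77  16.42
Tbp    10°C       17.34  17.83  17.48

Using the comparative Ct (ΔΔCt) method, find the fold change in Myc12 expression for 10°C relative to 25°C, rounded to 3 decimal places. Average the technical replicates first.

16.795

Mean Ct: Myc12 25°C 19.590; Myc12 10°C 16.320; Tbp 25°C 16.750; Tbp 10°C 17.550
ΔCt(25°C) = 19.590 − 16.750 = 2.840
ΔCt(10°C) = 16.320 − 17.550 = -1.230
ΔΔCt = -1.230 − 2.840 = -4.070
Fold change = 2^(−(-4.070)) = 2^4.070 = 16.7955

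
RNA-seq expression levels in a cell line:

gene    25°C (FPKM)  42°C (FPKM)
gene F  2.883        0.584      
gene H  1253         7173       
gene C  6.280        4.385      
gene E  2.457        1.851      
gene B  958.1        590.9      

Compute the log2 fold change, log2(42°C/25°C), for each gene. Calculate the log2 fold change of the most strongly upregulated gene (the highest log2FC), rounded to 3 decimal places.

2.517

log2(0.584/2.883) = -2.304  (gene F)
log2(7173/1253) = 2.517  (gene H)
log2(4.385/6.280) = -0.518  (gene C)
log2(1.851/2.457) = -0.409  (gene E)
log2(590.9/958.1) = -0.697  (gene B)
gene H is most strongly upregulated.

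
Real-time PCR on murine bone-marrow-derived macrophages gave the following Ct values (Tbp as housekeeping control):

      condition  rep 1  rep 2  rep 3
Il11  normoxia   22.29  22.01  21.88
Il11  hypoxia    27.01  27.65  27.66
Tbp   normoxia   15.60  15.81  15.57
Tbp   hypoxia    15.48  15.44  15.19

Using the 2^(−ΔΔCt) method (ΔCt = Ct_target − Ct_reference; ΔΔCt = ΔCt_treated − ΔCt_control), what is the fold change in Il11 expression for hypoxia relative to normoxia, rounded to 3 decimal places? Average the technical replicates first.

0.020

Mean Ct: Il11 normoxia 22.060; Il11 hypoxia 27.440; Tbp normoxia 15.660; Tbp hypoxia 15.370
ΔCt(normoxia) = 22.060 − 15.660 = 6.400
ΔCt(hypoxia) = 27.440 − 15.370 = 12.070
ΔΔCt = 12.070 − 6.400 = 5.670
Fold change = 2^(−5.670) = 0.0196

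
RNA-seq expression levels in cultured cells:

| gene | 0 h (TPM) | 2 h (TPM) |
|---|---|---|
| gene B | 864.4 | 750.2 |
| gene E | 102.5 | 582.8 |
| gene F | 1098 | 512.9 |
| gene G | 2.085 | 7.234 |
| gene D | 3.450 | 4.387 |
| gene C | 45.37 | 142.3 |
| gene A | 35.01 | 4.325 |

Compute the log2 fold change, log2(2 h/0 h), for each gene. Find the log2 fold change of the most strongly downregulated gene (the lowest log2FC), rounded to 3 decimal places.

log2(750.2/864.4) = -0.204  (gene B)
log2(582.8/102.5) = 2.507  (gene E)
log2(512.9/1098) = -1.098  (gene F)
log2(7.234/2.085) = 1.795  (gene G)
log2(4.387/3.450) = 0.347  (gene D)
log2(142.3/45.37) = 1.649  (gene C)
log2(4.325/35.01) = -3.017  (gene A)
gene A is most strongly downregulated.

-3.017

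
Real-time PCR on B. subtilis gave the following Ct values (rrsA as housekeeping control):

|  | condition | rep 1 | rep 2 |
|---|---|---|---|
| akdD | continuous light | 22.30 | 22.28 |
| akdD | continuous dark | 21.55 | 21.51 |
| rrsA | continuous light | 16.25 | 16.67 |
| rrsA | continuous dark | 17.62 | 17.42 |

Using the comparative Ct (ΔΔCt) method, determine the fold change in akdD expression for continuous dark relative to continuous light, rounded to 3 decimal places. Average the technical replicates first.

Mean Ct: akdD continuous light 22.290; akdD continuous dark 21.530; rrsA continuous light 16.460; rrsA continuous dark 17.520
ΔCt(continuous light) = 22.290 − 16.460 = 5.830
ΔCt(continuous dark) = 21.530 − 17.520 = 4.010
ΔΔCt = 4.010 − 5.830 = -1.820
Fold change = 2^(−(-1.820)) = 2^1.820 = 3.5308

3.531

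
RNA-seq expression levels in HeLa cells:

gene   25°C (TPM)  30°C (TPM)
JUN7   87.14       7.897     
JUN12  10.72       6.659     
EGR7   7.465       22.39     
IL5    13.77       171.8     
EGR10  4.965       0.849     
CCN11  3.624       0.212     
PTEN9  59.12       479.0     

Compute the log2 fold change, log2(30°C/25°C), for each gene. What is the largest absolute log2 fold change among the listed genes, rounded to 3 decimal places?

4.095

log2(7.897/87.14) = -3.464  (JUN7)
log2(6.659/10.72) = -0.687  (JUN12)
log2(22.39/7.465) = 1.585  (EGR7)
log2(171.8/13.77) = 3.641  (IL5)
log2(0.849/4.965) = -2.548  (EGR10)
log2(0.212/3.624) = -4.095  (CCN11)
log2(479.0/59.12) = 3.018  (PTEN9)
The largest magnitude belongs to CCN11.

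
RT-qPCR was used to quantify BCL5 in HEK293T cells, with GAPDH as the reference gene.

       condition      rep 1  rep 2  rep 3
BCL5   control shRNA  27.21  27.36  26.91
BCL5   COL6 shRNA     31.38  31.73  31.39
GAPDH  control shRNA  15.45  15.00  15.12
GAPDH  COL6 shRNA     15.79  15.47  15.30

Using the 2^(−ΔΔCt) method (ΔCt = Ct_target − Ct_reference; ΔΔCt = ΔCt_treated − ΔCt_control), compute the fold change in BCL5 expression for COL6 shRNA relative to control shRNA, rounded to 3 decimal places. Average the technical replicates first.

Mean Ct: BCL5 control shRNA 27.160; BCL5 COL6 shRNA 31.500; GAPDH control shRNA 15.190; GAPDH COL6 shRNA 15.520
ΔCt(control shRNA) = 27.160 − 15.190 = 11.970
ΔCt(COL6 shRNA) = 31.500 − 15.520 = 15.980
ΔΔCt = 15.980 − 11.970 = 4.010
Fold change = 2^(−4.010) = 0.0621

0.062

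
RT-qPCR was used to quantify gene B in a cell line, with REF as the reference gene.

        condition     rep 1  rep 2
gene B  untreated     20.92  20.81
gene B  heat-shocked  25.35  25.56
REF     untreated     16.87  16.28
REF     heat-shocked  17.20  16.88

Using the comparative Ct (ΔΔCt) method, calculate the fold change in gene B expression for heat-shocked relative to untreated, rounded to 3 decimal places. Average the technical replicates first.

Mean Ct: gene B untreated 20.865; gene B heat-shocked 25.455; REF untreated 16.575; REF heat-shocked 17.040
ΔCt(untreated) = 20.865 − 16.575 = 4.290
ΔCt(heat-shocked) = 25.455 − 17.040 = 8.415
ΔΔCt = 8.415 − 4.290 = 4.125
Fold change = 2^(−4.125) = 0.0573

0.057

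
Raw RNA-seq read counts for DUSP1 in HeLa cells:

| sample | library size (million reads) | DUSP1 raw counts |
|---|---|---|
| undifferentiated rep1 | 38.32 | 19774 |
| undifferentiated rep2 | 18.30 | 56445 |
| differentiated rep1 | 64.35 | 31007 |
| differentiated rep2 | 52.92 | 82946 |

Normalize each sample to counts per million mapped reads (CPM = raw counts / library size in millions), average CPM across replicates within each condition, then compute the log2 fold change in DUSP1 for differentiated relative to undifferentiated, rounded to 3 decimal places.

CPM(undifferentiated rep1) = 19774 / 38.32 = 516.0230
CPM(undifferentiated rep2) = 56445 / 18.30 = 3084.4262
CPM(differentiated rep1) = 31007 / 64.35 = 481.8493
CPM(differentiated rep2) = 82946 / 52.92 = 1567.3847
mean CPM(undifferentiated) = 1800.2246; mean CPM(differentiated) = 1024.6170
Fold change = 1024.6170 / 1800.2246 = 0.56916
log2(0.56916) = -0.8131

-0.813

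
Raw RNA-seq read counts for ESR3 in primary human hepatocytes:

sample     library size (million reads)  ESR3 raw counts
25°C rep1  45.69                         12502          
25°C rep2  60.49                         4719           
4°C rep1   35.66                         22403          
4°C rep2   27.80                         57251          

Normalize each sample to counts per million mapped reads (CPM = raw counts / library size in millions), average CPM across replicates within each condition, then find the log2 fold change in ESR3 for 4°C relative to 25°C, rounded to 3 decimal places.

CPM(25°C rep1) = 12502 / 45.69 = 273.6266
CPM(25°C rep2) = 4719 / 60.49 = 78.0129
CPM(4°C rep1) = 22403 / 35.66 = 628.2389
CPM(4°C rep2) = 57251 / 27.80 = 2059.3885
mean CPM(25°C) = 175.8198; mean CPM(4°C) = 1343.8137
Fold change = 1343.8137 / 175.8198 = 7.64313
log2(7.64313) = 2.9342

2.934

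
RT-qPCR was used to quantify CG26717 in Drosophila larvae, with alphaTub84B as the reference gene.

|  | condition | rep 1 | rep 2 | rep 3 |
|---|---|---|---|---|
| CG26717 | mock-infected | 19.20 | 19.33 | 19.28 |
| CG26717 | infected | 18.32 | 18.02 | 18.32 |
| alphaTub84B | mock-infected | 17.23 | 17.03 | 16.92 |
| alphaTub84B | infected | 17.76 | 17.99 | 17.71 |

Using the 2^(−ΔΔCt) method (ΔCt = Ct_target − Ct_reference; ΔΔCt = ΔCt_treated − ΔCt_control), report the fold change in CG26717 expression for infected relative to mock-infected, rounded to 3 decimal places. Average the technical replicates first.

3.506

Mean Ct: CG26717 mock-infected 19.270; CG26717 infected 18.220; alphaTub84B mock-infected 17.060; alphaTub84B infected 17.820
ΔCt(mock-infected) = 19.270 − 17.060 = 2.210
ΔCt(infected) = 18.220 − 17.820 = 0.400
ΔΔCt = 0.400 − 2.210 = -1.810
Fold change = 2^(−(-1.810)) = 2^1.810 = 3.5064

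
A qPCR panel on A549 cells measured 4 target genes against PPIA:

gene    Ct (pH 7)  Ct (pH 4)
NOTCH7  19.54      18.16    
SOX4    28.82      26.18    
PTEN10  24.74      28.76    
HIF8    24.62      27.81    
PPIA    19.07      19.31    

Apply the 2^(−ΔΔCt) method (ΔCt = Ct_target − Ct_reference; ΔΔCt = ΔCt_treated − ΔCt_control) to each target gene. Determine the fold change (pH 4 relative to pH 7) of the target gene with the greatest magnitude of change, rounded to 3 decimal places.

0.073

NOTCH7: ΔΔCt = (18.16−19.31) − (19.54−19.07) = -1.15 − 0.47 = -1.62; fold change = 2^1.62 = 3.074
SOX4: ΔΔCt = (26.18−19.31) − (28.82−19.07) = 6.87 − 9.75 = -2.88; fold change = 2^2.88 = 7.362
PTEN10: ΔΔCt = (28.76−19.31) − (24.74−19.07) = 9.45 − 5.67 = 3.78; fold change = 2^-3.78 = 0.073
HIF8: ΔΔCt = (27.81−19.31) − (24.62−19.07) = 8.50 − 5.55 = 2.95; fold change = 2^-2.95 = 0.129
PTEN10 has the largest |ΔΔCt| = 3.78.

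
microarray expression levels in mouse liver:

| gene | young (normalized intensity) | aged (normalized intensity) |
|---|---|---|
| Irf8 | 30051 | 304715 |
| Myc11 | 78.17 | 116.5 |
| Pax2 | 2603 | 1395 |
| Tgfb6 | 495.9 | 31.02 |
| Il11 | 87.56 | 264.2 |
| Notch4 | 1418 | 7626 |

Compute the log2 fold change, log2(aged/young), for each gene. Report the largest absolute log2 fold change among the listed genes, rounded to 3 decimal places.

log2(304715/30051) = 3.342  (Irf8)
log2(116.5/78.17) = 0.576  (Myc11)
log2(1395/2603) = -0.900  (Pax2)
log2(31.02/495.9) = -3.999  (Tgfb6)
log2(264.2/87.56) = 1.593  (Il11)
log2(7626/1418) = 2.427  (Notch4)
The largest magnitude belongs to Tgfb6.

3.999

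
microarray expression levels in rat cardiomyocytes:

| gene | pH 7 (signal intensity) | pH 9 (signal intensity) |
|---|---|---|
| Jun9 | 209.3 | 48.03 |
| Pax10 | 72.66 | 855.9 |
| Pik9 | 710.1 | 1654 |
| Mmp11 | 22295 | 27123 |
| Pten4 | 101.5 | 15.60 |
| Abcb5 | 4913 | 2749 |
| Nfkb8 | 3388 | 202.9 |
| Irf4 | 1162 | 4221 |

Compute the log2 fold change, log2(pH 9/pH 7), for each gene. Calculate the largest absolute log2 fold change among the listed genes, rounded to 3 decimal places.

log2(48.03/209.3) = -2.124  (Jun9)
log2(855.9/72.66) = 3.558  (Pax10)
log2(1654/710.1) = 1.220  (Pik9)
log2(27123/22295) = 0.283  (Mmp11)
log2(15.60/101.5) = -2.702  (Pten4)
log2(2749/4913) = -0.838  (Abcb5)
log2(202.9/3388) = -4.062  (Nfkb8)
log2(4221/1162) = 1.861  (Irf4)
The largest magnitude belongs to Nfkb8.

4.062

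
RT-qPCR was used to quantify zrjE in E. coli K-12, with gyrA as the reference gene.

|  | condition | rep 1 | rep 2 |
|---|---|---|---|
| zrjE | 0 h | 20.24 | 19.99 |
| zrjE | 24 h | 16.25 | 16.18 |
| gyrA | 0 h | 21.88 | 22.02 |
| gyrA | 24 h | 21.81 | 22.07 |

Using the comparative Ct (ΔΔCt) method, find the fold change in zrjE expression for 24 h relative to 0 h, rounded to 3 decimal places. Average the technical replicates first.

Mean Ct: zrjE 0 h 20.115; zrjE 24 h 16.215; gyrA 0 h 21.950; gyrA 24 h 21.940
ΔCt(0 h) = 20.115 − 21.950 = -1.835
ΔCt(24 h) = 16.215 − 21.940 = -5.725
ΔΔCt = -5.725 − (-1.835) = -3.890
Fold change = 2^(−(-3.890)) = 2^3.890 = 14.8254

14.825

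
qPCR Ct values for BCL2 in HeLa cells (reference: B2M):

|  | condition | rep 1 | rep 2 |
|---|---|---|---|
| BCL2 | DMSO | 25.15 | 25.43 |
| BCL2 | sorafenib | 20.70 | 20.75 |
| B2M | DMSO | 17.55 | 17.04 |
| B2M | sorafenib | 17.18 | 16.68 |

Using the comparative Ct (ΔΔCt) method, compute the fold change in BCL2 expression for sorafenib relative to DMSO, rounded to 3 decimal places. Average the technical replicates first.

18.379

Mean Ct: BCL2 DMSO 25.290; BCL2 sorafenib 20.725; B2M DMSO 17.295; B2M sorafenib 16.930
ΔCt(DMSO) = 25.290 − 17.295 = 7.995
ΔCt(sorafenib) = 20.725 − 16.930 = 3.795
ΔΔCt = 3.795 − 7.995 = -4.200
Fold change = 2^(−(-4.200)) = 2^4.200 = 18.3792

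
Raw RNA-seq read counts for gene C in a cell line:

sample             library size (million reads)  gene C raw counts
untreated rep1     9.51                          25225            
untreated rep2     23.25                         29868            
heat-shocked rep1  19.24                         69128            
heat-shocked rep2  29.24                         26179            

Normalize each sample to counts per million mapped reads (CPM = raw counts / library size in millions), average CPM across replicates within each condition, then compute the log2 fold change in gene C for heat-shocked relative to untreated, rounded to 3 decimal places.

0.189

CPM(untreated rep1) = 25225 / 9.51 = 2652.4711
CPM(untreated rep2) = 29868 / 23.25 = 1284.6452
CPM(heat-shocked rep1) = 69128 / 19.24 = 3592.9314
CPM(heat-shocked rep2) = 26179 / 29.24 = 895.3146
mean CPM(untreated) = 1968.5581; mean CPM(heat-shocked) = 2244.1230
Fold change = 2244.1230 / 1968.5581 = 1.13998
log2(1.13998) = 0.1890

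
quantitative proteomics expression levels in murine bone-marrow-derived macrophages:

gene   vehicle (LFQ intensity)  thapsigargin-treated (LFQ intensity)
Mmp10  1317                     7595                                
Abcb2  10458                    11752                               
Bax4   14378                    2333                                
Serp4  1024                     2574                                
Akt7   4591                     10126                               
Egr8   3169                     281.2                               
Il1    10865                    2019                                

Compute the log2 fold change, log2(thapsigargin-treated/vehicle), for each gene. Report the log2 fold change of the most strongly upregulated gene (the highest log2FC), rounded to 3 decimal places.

log2(7595/1317) = 2.528  (Mmp10)
log2(11752/10458) = 0.168  (Abcb2)
log2(2333/14378) = -2.624  (Bax4)
log2(2574/1024) = 1.330  (Serp4)
log2(10126/4591) = 1.141  (Akt7)
log2(281.2/3169) = -3.494  (Egr8)
log2(2019/10865) = -2.428  (Il1)
Mmp10 is most strongly upregulated.

2.528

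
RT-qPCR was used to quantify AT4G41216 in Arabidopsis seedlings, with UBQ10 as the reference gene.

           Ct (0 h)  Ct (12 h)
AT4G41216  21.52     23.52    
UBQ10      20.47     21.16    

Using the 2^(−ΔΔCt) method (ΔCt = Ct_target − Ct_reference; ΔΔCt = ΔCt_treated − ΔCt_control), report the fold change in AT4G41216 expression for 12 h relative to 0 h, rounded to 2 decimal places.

0.40

ΔCt(0 h) = 21.520 − 20.470 = 1.050
ΔCt(12 h) = 23.520 − 21.160 = 2.360
ΔΔCt = 2.360 − 1.050 = 1.310
Fold change = 2^(−1.310) = 0.403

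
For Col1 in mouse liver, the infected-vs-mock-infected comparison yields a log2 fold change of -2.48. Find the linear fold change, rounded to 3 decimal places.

0.179

Fold change = 2^(-2.48) = 0.1792
That is, Col1 drops to 17.9% of the mock-infected level.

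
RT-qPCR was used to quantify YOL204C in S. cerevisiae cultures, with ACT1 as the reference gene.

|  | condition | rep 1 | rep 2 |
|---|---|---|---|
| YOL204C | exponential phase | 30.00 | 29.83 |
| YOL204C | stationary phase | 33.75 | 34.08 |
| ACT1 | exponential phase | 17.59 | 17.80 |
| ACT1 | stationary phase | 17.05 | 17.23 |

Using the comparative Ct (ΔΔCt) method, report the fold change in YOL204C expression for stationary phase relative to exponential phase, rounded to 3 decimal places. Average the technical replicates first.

0.043

Mean Ct: YOL204C exponential phase 29.915; YOL204C stationary phase 33.915; ACT1 exponential phase 17.695; ACT1 stationary phase 17.140
ΔCt(exponential phase) = 29.915 − 17.695 = 12.220
ΔCt(stationary phase) = 33.915 − 17.140 = 16.775
ΔΔCt = 16.775 − 12.220 = 4.555
Fold change = 2^(−4.555) = 0.0425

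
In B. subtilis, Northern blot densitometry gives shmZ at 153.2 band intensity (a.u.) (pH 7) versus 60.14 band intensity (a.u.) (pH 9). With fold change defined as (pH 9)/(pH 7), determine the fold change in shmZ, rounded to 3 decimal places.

Fold change = 60.14 / 153.2 = 0.3926
shmZ is downregulated.

0.393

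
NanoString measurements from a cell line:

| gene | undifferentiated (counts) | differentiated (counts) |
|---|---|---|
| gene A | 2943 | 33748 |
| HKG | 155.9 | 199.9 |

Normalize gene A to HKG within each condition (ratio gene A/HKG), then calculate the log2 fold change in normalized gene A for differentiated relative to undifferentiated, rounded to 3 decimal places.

gene A/HKG (undifferentiated) = 2943 / 155.9 = 18.877
gene A/HKG (differentiated) = 33748 / 199.9 = 168.82
Fold change = 168.82 / 18.877 = 8.9432
log2(8.9432) = 3.1608

3.161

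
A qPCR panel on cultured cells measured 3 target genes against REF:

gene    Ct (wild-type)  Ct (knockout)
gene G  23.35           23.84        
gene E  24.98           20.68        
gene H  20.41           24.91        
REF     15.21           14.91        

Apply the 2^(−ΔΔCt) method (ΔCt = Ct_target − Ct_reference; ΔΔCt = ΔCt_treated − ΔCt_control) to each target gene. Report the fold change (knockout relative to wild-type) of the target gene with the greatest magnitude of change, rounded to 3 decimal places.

gene G: ΔΔCt = (23.84−14.91) − (23.35−15.21) = 8.93 − 8.14 = 0.79; fold change = 2^-0.79 = 0.578
gene E: ΔΔCt = (20.68−14.91) − (24.98−15.21) = 5.77 − 9.77 = -4.00; fold change = 2^4.00 = 16.000
gene H: ΔΔCt = (24.91−14.91) − (20.41−15.21) = 10.00 − 5.20 = 4.80; fold change = 2^-4.80 = 0.036
gene H has the largest |ΔΔCt| = 4.80.

0.036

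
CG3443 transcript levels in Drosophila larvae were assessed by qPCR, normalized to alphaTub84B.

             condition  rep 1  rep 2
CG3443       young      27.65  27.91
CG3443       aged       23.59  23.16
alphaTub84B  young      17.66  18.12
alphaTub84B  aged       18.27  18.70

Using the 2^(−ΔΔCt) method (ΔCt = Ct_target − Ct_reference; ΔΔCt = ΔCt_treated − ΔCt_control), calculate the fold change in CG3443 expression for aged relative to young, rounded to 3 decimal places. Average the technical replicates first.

Mean Ct: CG3443 young 27.780; CG3443 aged 23.375; alphaTub84B young 17.890; alphaTub84B aged 18.485
ΔCt(young) = 27.780 − 17.890 = 9.890
ΔCt(aged) = 23.375 − 18.485 = 4.890
ΔΔCt = 4.890 − 9.890 = -5.000
Fold change = 2^(−(-5.000)) = 2^5.000 = 32.0000

32.000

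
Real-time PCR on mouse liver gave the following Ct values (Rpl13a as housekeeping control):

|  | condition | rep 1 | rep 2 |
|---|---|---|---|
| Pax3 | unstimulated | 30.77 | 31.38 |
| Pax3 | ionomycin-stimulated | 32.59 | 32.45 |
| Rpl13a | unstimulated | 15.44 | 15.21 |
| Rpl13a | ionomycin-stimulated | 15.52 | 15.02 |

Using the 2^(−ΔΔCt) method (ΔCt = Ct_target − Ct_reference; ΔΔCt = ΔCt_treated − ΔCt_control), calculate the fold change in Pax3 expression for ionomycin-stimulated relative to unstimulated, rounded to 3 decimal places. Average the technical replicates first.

0.354

Mean Ct: Pax3 unstimulated 31.075; Pax3 ionomycin-stimulated 32.520; Rpl13a unstimulated 15.325; Rpl13a ionomycin-stimulated 15.270
ΔCt(unstimulated) = 31.075 − 15.325 = 15.750
ΔCt(ionomycin-stimulated) = 32.520 − 15.270 = 17.250
ΔΔCt = 17.250 − 15.750 = 1.500
Fold change = 2^(−1.500) = 0.3536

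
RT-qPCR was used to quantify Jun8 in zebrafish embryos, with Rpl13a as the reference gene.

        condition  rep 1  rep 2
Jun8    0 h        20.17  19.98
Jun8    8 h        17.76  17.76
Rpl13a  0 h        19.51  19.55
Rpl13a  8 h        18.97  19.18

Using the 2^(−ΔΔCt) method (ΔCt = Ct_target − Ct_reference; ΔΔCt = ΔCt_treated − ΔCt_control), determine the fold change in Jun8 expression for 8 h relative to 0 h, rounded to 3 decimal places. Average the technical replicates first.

3.630

Mean Ct: Jun8 0 h 20.075; Jun8 8 h 17.760; Rpl13a 0 h 19.530; Rpl13a 8 h 19.075
ΔCt(0 h) = 20.075 − 19.530 = 0.545
ΔCt(8 h) = 17.760 − 19.075 = -1.315
ΔΔCt = -1.315 − 0.545 = -1.860
Fold change = 2^(−(-1.860)) = 2^1.860 = 3.6301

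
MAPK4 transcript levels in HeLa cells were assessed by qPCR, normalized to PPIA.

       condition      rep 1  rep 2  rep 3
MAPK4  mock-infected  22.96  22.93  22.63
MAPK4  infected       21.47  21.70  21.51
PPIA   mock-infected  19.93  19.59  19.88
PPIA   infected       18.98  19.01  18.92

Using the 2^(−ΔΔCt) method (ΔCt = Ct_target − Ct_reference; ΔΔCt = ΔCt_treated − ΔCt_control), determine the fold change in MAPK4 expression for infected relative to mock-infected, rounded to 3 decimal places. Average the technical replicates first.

1.366

Mean Ct: MAPK4 mock-infected 22.840; MAPK4 infected 21.560; PPIA mock-infected 19.800; PPIA infected 18.970
ΔCt(mock-infected) = 22.840 − 19.800 = 3.040
ΔCt(infected) = 21.560 − 18.970 = 2.590
ΔΔCt = 2.590 − 3.040 = -0.450
Fold change = 2^(−(-0.450)) = 2^0.450 = 1.3660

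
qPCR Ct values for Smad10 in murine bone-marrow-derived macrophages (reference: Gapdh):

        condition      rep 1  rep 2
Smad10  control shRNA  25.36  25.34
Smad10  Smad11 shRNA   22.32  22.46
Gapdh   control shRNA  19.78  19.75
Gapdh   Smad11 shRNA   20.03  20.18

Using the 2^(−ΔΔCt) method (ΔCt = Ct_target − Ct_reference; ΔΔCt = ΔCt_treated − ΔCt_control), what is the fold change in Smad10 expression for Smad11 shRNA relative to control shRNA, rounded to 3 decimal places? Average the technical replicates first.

9.849

Mean Ct: Smad10 control shRNA 25.350; Smad10 Smad11 shRNA 22.390; Gapdh control shRNA 19.765; Gapdh Smad11 shRNA 20.105
ΔCt(control shRNA) = 25.350 − 19.765 = 5.585
ΔCt(Smad11 shRNA) = 22.390 − 20.105 = 2.285
ΔΔCt = 2.285 − 5.585 = -3.300
Fold change = 2^(−(-3.300)) = 2^3.300 = 9.8492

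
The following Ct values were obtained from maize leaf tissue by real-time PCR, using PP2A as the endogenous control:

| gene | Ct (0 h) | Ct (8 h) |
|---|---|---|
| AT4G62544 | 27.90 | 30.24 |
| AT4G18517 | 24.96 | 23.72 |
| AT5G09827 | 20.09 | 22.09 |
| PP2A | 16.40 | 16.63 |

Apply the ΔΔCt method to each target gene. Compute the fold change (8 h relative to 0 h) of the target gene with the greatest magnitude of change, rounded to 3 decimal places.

0.232

AT4G62544: ΔΔCt = (30.24−16.63) − (27.90−16.40) = 13.61 − 11.50 = 2.11; fold change = 2^-2.11 = 0.232
AT4G18517: ΔΔCt = (23.72−16.63) − (24.96−16.40) = 7.09 − 8.56 = -1.47; fold change = 2^1.47 = 2.770
AT5G09827: ΔΔCt = (22.09−16.63) − (20.09−16.40) = 5.46 − 3.69 = 1.77; fold change = 2^-1.77 = 0.293
AT4G62544 has the largest |ΔΔCt| = 2.11.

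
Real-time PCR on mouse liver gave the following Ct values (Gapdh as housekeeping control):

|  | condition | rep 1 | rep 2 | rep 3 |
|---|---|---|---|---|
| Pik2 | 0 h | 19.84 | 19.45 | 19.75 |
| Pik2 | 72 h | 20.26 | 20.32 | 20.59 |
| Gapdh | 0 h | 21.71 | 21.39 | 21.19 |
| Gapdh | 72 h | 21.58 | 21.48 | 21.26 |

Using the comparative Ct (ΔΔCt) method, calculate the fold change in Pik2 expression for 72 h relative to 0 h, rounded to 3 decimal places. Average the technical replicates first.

Mean Ct: Pik2 0 h 19.680; Pik2 72 h 20.390; Gapdh 0 h 21.430; Gapdh 72 h 21.440
ΔCt(0 h) = 19.680 − 21.430 = -1.750
ΔCt(72 h) = 20.390 − 21.440 = -1.050
ΔΔCt = -1.050 − (-1.750) = 0.700
Fold change = 2^(−0.700) = 0.6156

0.616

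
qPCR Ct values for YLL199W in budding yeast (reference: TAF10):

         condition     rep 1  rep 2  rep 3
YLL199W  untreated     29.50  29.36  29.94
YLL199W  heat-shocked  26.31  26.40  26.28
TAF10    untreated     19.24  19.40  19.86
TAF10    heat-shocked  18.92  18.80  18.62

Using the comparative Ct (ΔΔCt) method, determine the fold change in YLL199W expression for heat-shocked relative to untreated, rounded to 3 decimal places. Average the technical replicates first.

Mean Ct: YLL199W untreated 29.600; YLL199W heat-shocked 26.330; TAF10 untreated 19.500; TAF10 heat-shocked 18.780
ΔCt(untreated) = 29.600 − 19.500 = 10.100
ΔCt(heat-shocked) = 26.330 − 18.780 = 7.550
ΔΔCt = 7.550 − 10.100 = -2.550
Fold change = 2^(−(-2.550)) = 2^2.550 = 5.8563

5.856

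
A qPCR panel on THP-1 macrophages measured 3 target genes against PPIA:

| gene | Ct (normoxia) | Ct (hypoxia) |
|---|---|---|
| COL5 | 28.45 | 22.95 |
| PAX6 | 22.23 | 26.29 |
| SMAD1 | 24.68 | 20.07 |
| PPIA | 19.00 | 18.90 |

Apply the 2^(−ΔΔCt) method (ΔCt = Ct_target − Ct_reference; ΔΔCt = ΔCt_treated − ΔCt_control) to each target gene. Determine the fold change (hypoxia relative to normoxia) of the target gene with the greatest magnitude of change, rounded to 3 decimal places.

COL5: ΔΔCt = (22.95−18.90) − (28.45−19.00) = 4.05 − 9.45 = -5.40; fold change = 2^5.40 = 42.224
PAX6: ΔΔCt = (26.29−18.90) − (22.23−19.00) = 7.39 − 3.23 = 4.16; fold change = 2^-4.16 = 0.056
SMAD1: ΔΔCt = (20.07−18.90) − (24.68−19.00) = 1.17 − 5.68 = -4.51; fold change = 2^4.51 = 22.785
COL5 has the largest |ΔΔCt| = 5.40.

42.224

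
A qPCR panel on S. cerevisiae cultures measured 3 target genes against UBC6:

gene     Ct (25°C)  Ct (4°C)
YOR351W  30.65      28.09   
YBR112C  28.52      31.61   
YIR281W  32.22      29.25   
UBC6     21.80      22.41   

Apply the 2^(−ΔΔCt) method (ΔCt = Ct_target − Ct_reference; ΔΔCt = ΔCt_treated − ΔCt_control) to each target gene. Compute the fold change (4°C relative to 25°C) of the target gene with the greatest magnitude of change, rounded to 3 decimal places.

YOR351W: ΔΔCt = (28.09−22.41) − (30.65−21.80) = 5.68 − 8.85 = -3.17; fold change = 2^3.17 = 9.000
YBR112C: ΔΔCt = (31.61−22.41) − (28.52−21.80) = 9.20 − 6.72 = 2.48; fold change = 2^-2.48 = 0.179
YIR281W: ΔΔCt = (29.25−22.41) − (32.22−21.80) = 6.84 − 10.42 = -3.58; fold change = 2^3.58 = 11.959
YIR281W has the largest |ΔΔCt| = 3.58.

11.959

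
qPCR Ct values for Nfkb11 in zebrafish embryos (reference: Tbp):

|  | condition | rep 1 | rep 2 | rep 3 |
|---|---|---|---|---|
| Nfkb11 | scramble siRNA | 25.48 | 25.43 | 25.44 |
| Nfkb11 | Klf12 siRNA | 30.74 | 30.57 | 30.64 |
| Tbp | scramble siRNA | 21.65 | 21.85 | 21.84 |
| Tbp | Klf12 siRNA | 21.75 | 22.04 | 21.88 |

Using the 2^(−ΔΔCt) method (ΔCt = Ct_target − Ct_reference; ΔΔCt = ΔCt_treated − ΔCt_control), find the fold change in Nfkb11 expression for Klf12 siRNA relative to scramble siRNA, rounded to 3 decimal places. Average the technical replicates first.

Mean Ct: Nfkb11 scramble siRNA 25.450; Nfkb11 Klf12 siRNA 30.650; Tbp scramble siRNA 21.780; Tbp Klf12 siRNA 21.890
ΔCt(scramble siRNA) = 25.450 − 21.780 = 3.670
ΔCt(Klf12 siRNA) = 30.650 − 21.890 = 8.760
ΔΔCt = 8.760 − 3.670 = 5.090
Fold change = 2^(−5.090) = 0.0294

0.029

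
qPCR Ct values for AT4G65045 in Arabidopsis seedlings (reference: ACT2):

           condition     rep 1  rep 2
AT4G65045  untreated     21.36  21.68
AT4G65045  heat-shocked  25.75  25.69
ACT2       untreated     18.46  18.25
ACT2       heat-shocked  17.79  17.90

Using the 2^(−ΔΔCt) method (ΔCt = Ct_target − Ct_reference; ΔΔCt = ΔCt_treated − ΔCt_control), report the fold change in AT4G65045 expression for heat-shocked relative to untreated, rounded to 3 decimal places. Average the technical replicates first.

0.038

Mean Ct: AT4G65045 untreated 21.520; AT4G65045 heat-shocked 25.720; ACT2 untreated 18.355; ACT2 heat-shocked 17.845
ΔCt(untreated) = 21.520 − 18.355 = 3.165
ΔCt(heat-shocked) = 25.720 − 17.845 = 7.875
ΔΔCt = 7.875 − 3.165 = 4.710
Fold change = 2^(−4.710) = 0.0382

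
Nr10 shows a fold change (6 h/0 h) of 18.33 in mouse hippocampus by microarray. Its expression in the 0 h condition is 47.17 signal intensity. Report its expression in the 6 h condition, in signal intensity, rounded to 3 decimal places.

864.626

6 h expression = 47.17 × 18.33 = 864.626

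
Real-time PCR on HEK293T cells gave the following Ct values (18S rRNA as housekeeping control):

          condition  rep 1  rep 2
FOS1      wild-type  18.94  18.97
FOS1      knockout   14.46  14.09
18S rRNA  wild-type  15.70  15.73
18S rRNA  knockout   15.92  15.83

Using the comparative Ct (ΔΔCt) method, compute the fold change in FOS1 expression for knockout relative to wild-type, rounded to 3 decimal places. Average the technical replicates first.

28.641

Mean Ct: FOS1 wild-type 18.955; FOS1 knockout 14.275; 18S rRNA wild-type 15.715; 18S rRNA knockout 15.875
ΔCt(wild-type) = 18.955 − 15.715 = 3.240
ΔCt(knockout) = 14.275 − 15.875 = -1.600
ΔΔCt = -1.600 − 3.240 = -4.840
Fold change = 2^(−(-4.840)) = 2^4.840 = 28.6408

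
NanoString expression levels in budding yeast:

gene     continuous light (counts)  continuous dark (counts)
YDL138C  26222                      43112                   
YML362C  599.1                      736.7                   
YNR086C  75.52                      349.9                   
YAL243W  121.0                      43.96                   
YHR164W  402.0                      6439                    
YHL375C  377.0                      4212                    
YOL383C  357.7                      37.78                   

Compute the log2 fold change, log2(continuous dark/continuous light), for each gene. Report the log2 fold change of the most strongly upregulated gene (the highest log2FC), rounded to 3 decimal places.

log2(43112/26222) = 0.717  (YDL138C)
log2(736.7/599.1) = 0.298  (YML362C)
log2(349.9/75.52) = 2.212  (YNR086C)
log2(43.96/121.0) = -1.461  (YAL243W)
log2(6439/402.0) = 4.002  (YHR164W)
log2(4212/377.0) = 3.482  (YHL375C)
log2(37.78/357.7) = -3.243  (YOL383C)
YHR164W is most strongly upregulated.

4.002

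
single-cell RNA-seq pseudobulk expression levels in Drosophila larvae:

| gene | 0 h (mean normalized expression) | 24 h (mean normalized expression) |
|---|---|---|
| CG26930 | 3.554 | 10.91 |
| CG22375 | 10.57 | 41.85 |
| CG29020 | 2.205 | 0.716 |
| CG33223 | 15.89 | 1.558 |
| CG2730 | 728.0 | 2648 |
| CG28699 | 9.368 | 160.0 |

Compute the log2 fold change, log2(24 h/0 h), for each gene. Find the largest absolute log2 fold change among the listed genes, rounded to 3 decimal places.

4.094

log2(10.91/3.554) = 1.618  (CG26930)
log2(41.85/10.57) = 1.985  (CG22375)
log2(0.716/2.205) = -1.623  (CG29020)
log2(1.558/15.89) = -3.350  (CG33223)
log2(2648/728.0) = 1.863  (CG2730)
log2(160.0/9.368) = 4.094  (CG28699)
The largest magnitude belongs to CG28699.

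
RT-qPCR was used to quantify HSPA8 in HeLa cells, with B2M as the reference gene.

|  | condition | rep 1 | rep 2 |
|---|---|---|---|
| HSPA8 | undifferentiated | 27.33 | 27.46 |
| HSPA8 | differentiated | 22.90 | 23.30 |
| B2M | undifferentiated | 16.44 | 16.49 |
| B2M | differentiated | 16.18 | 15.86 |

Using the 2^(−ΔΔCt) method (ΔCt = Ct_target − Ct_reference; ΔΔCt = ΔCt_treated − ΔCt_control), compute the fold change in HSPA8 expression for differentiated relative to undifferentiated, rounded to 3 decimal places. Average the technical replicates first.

14.420

Mean Ct: HSPA8 undifferentiated 27.395; HSPA8 differentiated 23.100; B2M undifferentiated 16.465; B2M differentiated 16.020
ΔCt(undifferentiated) = 27.395 − 16.465 = 10.930
ΔCt(differentiated) = 23.100 − 16.020 = 7.080
ΔΔCt = 7.080 − 10.930 = -3.850
Fold change = 2^(−(-3.850)) = 2^3.850 = 14.4200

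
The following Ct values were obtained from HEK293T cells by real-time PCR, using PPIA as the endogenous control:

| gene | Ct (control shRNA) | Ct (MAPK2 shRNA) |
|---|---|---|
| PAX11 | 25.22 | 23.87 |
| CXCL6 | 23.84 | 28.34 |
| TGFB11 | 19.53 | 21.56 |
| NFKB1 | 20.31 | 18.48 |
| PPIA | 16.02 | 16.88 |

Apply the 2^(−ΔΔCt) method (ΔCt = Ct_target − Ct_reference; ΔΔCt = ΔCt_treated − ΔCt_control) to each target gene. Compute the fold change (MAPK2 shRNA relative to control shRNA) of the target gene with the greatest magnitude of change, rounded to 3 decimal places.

PAX11: ΔΔCt = (23.87−16.88) − (25.22−16.02) = 6.99 − 9.20 = -2.21; fold change = 2^2.21 = 4.627
CXCL6: ΔΔCt = (28.34−16.88) − (23.84−16.02) = 11.46 − 7.82 = 3.64; fold change = 2^-3.64 = 0.080
TGFB11: ΔΔCt = (21.56−16.88) − (19.53−16.02) = 4.68 − 3.51 = 1.17; fold change = 2^-1.17 = 0.444
NFKB1: ΔΔCt = (18.48−16.88) − (20.31−16.02) = 1.60 − 4.29 = -2.69; fold change = 2^2.69 = 6.453
CXCL6 has the largest |ΔΔCt| = 3.64.

0.080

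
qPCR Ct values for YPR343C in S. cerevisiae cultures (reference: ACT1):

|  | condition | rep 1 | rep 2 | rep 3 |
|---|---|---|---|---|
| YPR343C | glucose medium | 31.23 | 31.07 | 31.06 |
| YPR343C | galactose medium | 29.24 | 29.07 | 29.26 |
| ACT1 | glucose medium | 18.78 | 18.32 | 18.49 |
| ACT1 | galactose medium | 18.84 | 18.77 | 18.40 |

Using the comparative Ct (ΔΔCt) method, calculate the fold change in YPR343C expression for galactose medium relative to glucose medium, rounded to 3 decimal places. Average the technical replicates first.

Mean Ct: YPR343C glucose medium 31.120; YPR343C galactose medium 29.190; ACT1 glucose medium 18.530; ACT1 galactose medium 18.670
ΔCt(glucose medium) = 31.120 − 18.530 = 12.590
ΔCt(galactose medium) = 29.190 − 18.670 = 10.520
ΔΔCt = 10.520 − 12.590 = -2.070
Fold change = 2^(−(-2.070)) = 2^2.070 = 4.1989

4.199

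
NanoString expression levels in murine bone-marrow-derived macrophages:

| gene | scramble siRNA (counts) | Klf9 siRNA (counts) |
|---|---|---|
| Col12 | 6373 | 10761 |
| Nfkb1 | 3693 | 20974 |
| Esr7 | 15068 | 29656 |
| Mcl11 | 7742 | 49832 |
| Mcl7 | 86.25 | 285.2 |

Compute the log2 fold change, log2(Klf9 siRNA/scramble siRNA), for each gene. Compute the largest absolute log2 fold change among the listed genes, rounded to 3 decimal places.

2.686

log2(10761/6373) = 0.756  (Col12)
log2(20974/3693) = 2.506  (Nfkb1)
log2(29656/15068) = 0.977  (Esr7)
log2(49832/7742) = 2.686  (Mcl11)
log2(285.2/86.25) = 1.725  (Mcl7)
The largest magnitude belongs to Mcl11.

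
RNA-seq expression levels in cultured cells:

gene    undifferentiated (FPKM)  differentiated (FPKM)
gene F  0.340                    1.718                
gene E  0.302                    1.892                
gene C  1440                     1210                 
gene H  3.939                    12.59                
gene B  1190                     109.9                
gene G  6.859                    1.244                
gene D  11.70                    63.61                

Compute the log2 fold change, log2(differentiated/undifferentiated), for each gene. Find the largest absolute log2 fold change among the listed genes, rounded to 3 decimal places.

3.437

log2(1.718/0.340) = 2.337  (gene F)
log2(1.892/0.302) = 2.647  (gene E)
log2(1210/1440) = -0.251  (gene C)
log2(12.59/3.939) = 1.676  (gene H)
log2(109.9/1190) = -3.437  (gene B)
log2(1.244/6.859) = -2.463  (gene G)
log2(63.61/11.70) = 2.443  (gene D)
The largest magnitude belongs to gene B.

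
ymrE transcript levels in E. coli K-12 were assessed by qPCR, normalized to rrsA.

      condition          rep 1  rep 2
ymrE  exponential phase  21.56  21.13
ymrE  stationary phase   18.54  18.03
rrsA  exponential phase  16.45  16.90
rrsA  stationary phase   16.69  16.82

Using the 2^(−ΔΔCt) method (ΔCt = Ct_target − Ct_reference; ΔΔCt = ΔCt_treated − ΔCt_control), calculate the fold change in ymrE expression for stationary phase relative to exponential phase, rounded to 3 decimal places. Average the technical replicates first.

8.815

Mean Ct: ymrE exponential phase 21.345; ymrE stationary phase 18.285; rrsA exponential phase 16.675; rrsA stationary phase 16.755
ΔCt(exponential phase) = 21.345 − 16.675 = 4.670
ΔCt(stationary phase) = 18.285 − 16.755 = 1.530
ΔΔCt = 1.530 − 4.670 = -3.140
Fold change = 2^(−(-3.140)) = 2^3.140 = 8.8152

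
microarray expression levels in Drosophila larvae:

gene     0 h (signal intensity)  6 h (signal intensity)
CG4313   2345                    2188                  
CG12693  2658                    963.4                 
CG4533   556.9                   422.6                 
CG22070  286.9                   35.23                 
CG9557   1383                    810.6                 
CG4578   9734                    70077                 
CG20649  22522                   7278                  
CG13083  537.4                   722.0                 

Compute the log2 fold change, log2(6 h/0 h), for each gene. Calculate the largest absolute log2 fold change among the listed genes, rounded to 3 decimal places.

3.026

log2(2188/2345) = -0.100  (CG4313)
log2(963.4/2658) = -1.464  (CG12693)
log2(422.6/556.9) = -0.398  (CG4533)
log2(35.23/286.9) = -3.026  (CG22070)
log2(810.6/1383) = -0.771  (CG9557)
log2(70077/9734) = 2.848  (CG4578)
log2(7278/22522) = -1.630  (CG20649)
log2(722.0/537.4) = 0.426  (CG13083)
The largest magnitude belongs to CG22070.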